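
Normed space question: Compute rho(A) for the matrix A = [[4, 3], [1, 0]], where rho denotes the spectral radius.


For a 2x2 matrix, eigenvalues satisfy lambda^2 - (trace)*lambda + det = 0
trace = 4 + 0 = 4
det = 4*0 - 3*1 = -3
discriminant = 4^2 - 4*(-3) = 28
spectral radius = max |eigenvalue| = 4.6458

4.6458


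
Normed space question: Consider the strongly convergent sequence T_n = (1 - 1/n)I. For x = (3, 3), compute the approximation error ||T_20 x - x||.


T_20 x - x = (1 - 1/20)x - x = -x/20
||x|| = sqrt(18) = 4.2426
||T_20 x - x|| = ||x||/20 = 4.2426/20 = 0.2121

0.2121


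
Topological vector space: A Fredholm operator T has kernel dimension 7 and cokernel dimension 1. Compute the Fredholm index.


The Fredholm index is defined as ind(T) = dim(ker T) - dim(coker T)
= 7 - 1
= 6

6


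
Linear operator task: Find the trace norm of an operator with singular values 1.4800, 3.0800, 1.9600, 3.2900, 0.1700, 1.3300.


The nuclear norm is the sum of all singular values.
||T||_1 = 1.4800 + 3.0800 + 1.9600 + 3.2900 + 0.1700 + 1.3300
= 11.3100

11.3100


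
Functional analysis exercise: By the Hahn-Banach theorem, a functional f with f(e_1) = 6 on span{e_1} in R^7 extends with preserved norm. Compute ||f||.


The norm of f is given by ||f|| = sup_{||x||=1} |f(x)|.
On span{e_1}, ||e_1|| = 1, so ||f|| = |f(e_1)| / ||e_1||
= |6| / 1 = 6.0000

6.0000


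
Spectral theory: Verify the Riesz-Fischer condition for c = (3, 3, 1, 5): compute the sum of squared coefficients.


sum |c_n|^2 = 3^2 + 3^2 + 1^2 + 5^2
= 9 + 9 + 1 + 25
= 44

44


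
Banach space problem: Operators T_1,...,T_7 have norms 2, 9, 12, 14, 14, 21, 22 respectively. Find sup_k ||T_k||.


By the Uniform Boundedness Principle, the supremum of norms is finite.
sup_k ||T_k|| = max(2, 9, 12, 14, 14, 21, 22) = 22

22


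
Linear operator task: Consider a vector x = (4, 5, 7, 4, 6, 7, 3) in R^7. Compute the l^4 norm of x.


The l^4 norm = (sum |x_i|^4)^(1/4)
Sum of 4th powers = 256 + 625 + 2401 + 256 + 1296 + 2401 + 81 = 7316
||x||_4 = (7316)^(1/4) = 9.2484

9.2484


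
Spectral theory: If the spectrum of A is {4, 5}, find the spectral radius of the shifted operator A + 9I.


Spectrum of A + 9I = {13, 14}
Spectral radius = max |lambda| over the shifted spectrum
= max(13, 14) = 14

14


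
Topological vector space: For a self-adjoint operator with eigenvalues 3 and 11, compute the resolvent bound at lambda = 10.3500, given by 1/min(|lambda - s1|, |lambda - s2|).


dist(10.3500, {3, 11}) = min(|10.3500 - 3|, |10.3500 - 11|)
= min(7.3500, 0.6500) = 0.6500
Resolvent bound = 1/0.6500 = 1.5385

1.5385


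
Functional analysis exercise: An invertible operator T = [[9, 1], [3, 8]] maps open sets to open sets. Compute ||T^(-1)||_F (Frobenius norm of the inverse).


det(T) = 9*8 - 1*3 = 69
T^(-1) = (1/69) * [[8, -1], [-3, 9]] = [[0.1159, -0.0145], [-0.0435, 0.1304]]
||T^(-1)||_F^2 = 0.1159^2 + (-0.0145)^2 + (-0.0435)^2 + 0.1304^2 = 0.0326
||T^(-1)||_F = sqrt(0.0326) = 0.1804

0.1804


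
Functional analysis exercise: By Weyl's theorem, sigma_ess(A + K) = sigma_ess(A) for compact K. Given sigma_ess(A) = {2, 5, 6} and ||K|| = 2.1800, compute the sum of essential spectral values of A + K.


By Weyl's theorem, the essential spectrum is invariant under compact perturbations.
sigma_ess(A + K) = sigma_ess(A) = {2, 5, 6}
Sum = 2 + 5 + 6 = 13

13


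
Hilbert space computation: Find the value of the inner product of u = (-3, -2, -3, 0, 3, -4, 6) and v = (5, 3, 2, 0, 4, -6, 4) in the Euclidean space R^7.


Computing the standard inner product <u, v> = sum u_i * v_i
= -3*5 + -2*3 + -3*2 + 0*0 + 3*4 + -4*-6 + 6*4
= -15 + -6 + -6 + 0 + 12 + 24 + 24
= 33

33


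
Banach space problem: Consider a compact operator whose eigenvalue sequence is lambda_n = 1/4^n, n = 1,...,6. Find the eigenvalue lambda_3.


The eigenvalue formula gives lambda_3 = 1/4^3
= 1/64
= 0.0156

0.0156


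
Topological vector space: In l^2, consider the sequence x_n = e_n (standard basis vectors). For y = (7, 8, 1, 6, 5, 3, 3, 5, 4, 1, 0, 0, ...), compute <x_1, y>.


x_1 = e_1 is the standard basis vector with 1 in position 1.
<x_1, y> = y_1 = 7
As n -> infinity, <x_n, y> -> 0, confirming weak convergence of (x_n) to 0.

7


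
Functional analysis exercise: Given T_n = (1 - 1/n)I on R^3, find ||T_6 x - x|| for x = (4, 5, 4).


T_6 x - x = (1 - 1/6)x - x = -x/6
||x|| = sqrt(57) = 7.5498
||T_6 x - x|| = ||x||/6 = 7.5498/6 = 1.2583

1.2583


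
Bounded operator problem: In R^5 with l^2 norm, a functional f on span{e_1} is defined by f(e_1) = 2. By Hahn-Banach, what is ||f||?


The norm of f is given by ||f|| = sup_{||x||=1} |f(x)|.
On span{e_1}, ||e_1|| = 1, so ||f|| = |f(e_1)| / ||e_1||
= |2| / 1 = 2.0000

2.0000


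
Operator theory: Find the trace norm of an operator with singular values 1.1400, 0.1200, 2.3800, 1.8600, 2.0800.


The nuclear norm is the sum of all singular values.
||T||_1 = 1.1400 + 0.1200 + 2.3800 + 1.8600 + 2.0800
= 7.5800

7.5800


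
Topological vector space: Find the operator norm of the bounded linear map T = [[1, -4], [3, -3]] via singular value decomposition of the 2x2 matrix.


A^T A = [[10, -13], [-13, 25]]
trace(A^T A) = 35, det(A^T A) = 81
discriminant = 35^2 - 4*81 = 901
Largest eigenvalue of A^T A = (trace + sqrt(disc))/2 = 32.5083
||T|| = sqrt(32.5083) = 5.7016

5.7016


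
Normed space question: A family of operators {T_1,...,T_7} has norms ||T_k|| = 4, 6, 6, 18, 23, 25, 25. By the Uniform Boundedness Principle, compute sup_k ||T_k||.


By the Uniform Boundedness Principle, the supremum of norms is finite.
sup_k ||T_k|| = max(4, 6, 6, 18, 23, 25, 25) = 25

25


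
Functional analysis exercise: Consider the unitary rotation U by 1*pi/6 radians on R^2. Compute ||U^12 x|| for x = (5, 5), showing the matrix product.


U is a rotation by theta = 1*pi/6
U^12 = rotation by 12*theta = 12*pi/6 = 0*pi/6 (mod 2*pi)
cos(0*pi/6) = 1.0000, sin(0*pi/6) = 0.0000
U^12 x = (1.0000 * 5 - 0.0000 * 5, 0.0000 * 5 + 1.0000 * 5)
= (5.0000, 5.0000)
||U^12 x|| = sqrt(5.0000^2 + 5.0000^2) = sqrt(50.0000) = 7.0711

7.0711


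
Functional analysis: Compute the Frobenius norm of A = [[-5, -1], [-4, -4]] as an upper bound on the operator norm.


||A||_F^2 = sum a_ij^2
= (-5)^2 + (-1)^2 + (-4)^2 + (-4)^2
= 25 + 1 + 16 + 16 = 58
||A||_F = sqrt(58) = 7.6158

7.6158


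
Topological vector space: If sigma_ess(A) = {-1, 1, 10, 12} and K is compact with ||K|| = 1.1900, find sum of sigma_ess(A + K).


By Weyl's theorem, the essential spectrum is invariant under compact perturbations.
sigma_ess(A + K) = sigma_ess(A) = {-1, 1, 10, 12}
Sum = -1 + 1 + 10 + 12 = 22

22


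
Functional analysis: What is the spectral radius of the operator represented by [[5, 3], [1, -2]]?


For a 2x2 matrix, eigenvalues satisfy lambda^2 - (trace)*lambda + det = 0
trace = 5 + -2 = 3
det = 5*-2 - 3*1 = -13
discriminant = 3^2 - 4*(-13) = 61
spectral radius = max |eigenvalue| = 5.4051

5.4051


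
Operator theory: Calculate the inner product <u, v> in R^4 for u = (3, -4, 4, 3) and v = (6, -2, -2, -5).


Computing the standard inner product <u, v> = sum u_i * v_i
= 3*6 + -4*-2 + 4*-2 + 3*-5
= 18 + 8 + -8 + -15
= 3

3


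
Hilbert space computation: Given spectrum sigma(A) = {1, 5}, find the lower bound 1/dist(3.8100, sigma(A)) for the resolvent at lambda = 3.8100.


dist(3.8100, {1, 5}) = min(|3.8100 - 1|, |3.8100 - 5|)
= min(2.8100, 1.1900) = 1.1900
Resolvent bound = 1/1.1900 = 0.8403

0.8403


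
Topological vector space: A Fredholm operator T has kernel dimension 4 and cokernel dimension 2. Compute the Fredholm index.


The Fredholm index is defined as ind(T) = dim(ker T) - dim(coker T)
= 4 - 2
= 2

2


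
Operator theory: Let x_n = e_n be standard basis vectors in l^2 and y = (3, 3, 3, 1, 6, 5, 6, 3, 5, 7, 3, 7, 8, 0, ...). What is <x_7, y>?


x_7 = e_7 is the standard basis vector with 1 in position 7.
<x_7, y> = y_7 = 6
As n -> infinity, <x_n, y> -> 0, confirming weak convergence of (x_n) to 0.

6


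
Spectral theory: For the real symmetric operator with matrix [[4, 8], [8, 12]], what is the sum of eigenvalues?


For a self-adjoint (symmetric) matrix, the eigenvalues are real.
The sum of eigenvalues equals the trace of the matrix.
trace = 4 + 12 = 16

16


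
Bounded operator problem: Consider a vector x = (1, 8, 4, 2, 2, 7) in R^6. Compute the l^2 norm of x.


The l^2 norm = (sum |x_i|^2)^(1/2)
Sum of 2th powers = 1 + 64 + 16 + 4 + 4 + 49 = 138
||x||_2 = (138)^(1/2) = 11.7473

11.7473


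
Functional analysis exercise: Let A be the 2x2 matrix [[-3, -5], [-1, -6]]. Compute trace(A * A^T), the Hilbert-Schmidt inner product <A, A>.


trace(A * A^T) = sum of squares of all entries
= (-3)^2 + (-5)^2 + (-1)^2 + (-6)^2
= 9 + 25 + 1 + 36
= 71

71


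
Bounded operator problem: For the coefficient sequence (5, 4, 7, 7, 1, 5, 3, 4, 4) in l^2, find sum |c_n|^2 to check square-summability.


sum |c_n|^2 = 5^2 + 4^2 + 7^2 + 7^2 + 1^2 + 5^2 + 3^2 + 4^2 + 4^2
= 25 + 16 + 49 + 49 + 1 + 25 + 9 + 16 + 16
= 206

206


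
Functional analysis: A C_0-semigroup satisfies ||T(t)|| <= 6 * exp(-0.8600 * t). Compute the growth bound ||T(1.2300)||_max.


||T(1.2300)|| <= 6 * exp(-0.8600 * 1.2300)
= 6 * exp(-1.0578)
= 6 * 0.3472
= 2.0833

2.0833


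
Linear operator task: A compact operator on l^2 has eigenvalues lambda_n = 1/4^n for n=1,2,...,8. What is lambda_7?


The eigenvalue formula gives lambda_7 = 1/4^7
= 1/16384
= 6.1035e-05

6.1035e-05


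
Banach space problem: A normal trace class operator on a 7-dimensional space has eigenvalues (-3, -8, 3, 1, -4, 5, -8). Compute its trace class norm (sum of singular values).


For a normal operator, singular values equal |eigenvalues|.
Trace norm = sum |lambda_i| = 3 + 8 + 3 + 1 + 4 + 5 + 8
= 32

32


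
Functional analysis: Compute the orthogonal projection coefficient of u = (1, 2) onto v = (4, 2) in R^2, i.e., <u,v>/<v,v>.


Computing <u,v> = 1*4 + 2*2 = 8
Computing <v,v> = 4^2 + 2^2 = 20
Projection coefficient = 8/20 = 0.4000

0.4000


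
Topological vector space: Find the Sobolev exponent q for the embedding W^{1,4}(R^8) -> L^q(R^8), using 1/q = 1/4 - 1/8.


Using the Sobolev embedding formula: 1/q = 1/p - k/n
1/q = 1/4 - 1/8 = 1/8
q = 1/(1/8) = 8

8.0000


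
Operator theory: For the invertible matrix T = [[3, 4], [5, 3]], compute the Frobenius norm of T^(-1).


det(T) = 3*3 - 4*5 = -11
T^(-1) = (1/-11) * [[3, -4], [-5, 3]] = [[-0.2727, 0.3636], [0.4545, -0.2727]]
||T^(-1)||_F^2 = (-0.2727)^2 + 0.3636^2 + 0.4545^2 + (-0.2727)^2 = 0.4876
||T^(-1)||_F = sqrt(0.4876) = 0.6983

0.6983


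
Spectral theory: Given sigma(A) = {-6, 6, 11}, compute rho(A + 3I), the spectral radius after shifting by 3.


Spectrum of A + 3I = {-3, 9, 14}
Spectral radius = max |lambda| over the shifted spectrum
= max(3, 9, 14) = 14

14


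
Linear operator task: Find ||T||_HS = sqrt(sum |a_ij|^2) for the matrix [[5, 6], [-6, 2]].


The Hilbert-Schmidt norm is sqrt(sum of squares of all entries).
Sum of squares = 5^2 + 6^2 + (-6)^2 + 2^2
= 25 + 36 + 36 + 4 = 101
||T||_HS = sqrt(101) = 10.0499

10.0499


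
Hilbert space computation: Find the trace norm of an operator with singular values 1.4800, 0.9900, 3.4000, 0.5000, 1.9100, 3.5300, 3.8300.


The nuclear norm is the sum of all singular values.
||T||_1 = 1.4800 + 0.9900 + 3.4000 + 0.5000 + 1.9100 + 3.5300 + 3.8300
= 15.6400

15.6400


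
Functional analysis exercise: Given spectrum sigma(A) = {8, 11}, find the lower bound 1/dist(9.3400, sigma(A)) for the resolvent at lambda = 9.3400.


dist(9.3400, {8, 11}) = min(|9.3400 - 8|, |9.3400 - 11|)
= min(1.3400, 1.6600) = 1.3400
Resolvent bound = 1/1.3400 = 0.7463

0.7463


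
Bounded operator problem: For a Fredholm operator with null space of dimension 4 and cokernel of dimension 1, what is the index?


The Fredholm index is defined as ind(T) = dim(ker T) - dim(coker T)
= 4 - 1
= 3

3


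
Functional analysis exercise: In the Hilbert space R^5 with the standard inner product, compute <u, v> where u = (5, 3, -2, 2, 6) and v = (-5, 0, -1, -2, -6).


Computing the standard inner product <u, v> = sum u_i * v_i
= 5*-5 + 3*0 + -2*-1 + 2*-2 + 6*-6
= -25 + 0 + 2 + -4 + -36
= -63

-63


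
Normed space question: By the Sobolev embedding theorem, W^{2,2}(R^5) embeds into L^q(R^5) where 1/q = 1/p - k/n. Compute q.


Using the Sobolev embedding formula: 1/q = 1/p - k/n
1/q = 1/2 - 2/5 = 1/10
q = 1/(1/10) = 10

10.0000


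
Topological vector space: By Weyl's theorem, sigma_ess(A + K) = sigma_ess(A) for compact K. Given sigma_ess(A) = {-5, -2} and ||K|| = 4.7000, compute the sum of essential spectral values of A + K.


By Weyl's theorem, the essential spectrum is invariant under compact perturbations.
sigma_ess(A + K) = sigma_ess(A) = {-5, -2}
Sum = -5 + -2 = -7

-7


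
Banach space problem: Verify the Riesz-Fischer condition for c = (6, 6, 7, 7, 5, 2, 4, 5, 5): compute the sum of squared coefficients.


sum |c_n|^2 = 6^2 + 6^2 + 7^2 + 7^2 + 5^2 + 2^2 + 4^2 + 5^2 + 5^2
= 36 + 36 + 49 + 49 + 25 + 4 + 16 + 25 + 25
= 265

265


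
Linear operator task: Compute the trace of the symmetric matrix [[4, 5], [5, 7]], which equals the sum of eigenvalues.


For a self-adjoint (symmetric) matrix, the eigenvalues are real.
The sum of eigenvalues equals the trace of the matrix.
trace = 4 + 7 = 11

11


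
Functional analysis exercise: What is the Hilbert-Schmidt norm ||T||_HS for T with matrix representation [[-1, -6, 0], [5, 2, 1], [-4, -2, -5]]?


The Hilbert-Schmidt norm is sqrt(sum of squares of all entries).
Sum of squares = (-1)^2 + (-6)^2 + 0^2 + 5^2 + 2^2 + 1^2 + (-4)^2 + (-2)^2 + (-5)^2
= 1 + 36 + 0 + 25 + 4 + 1 + 16 + 4 + 25 = 112
||T||_HS = sqrt(112) = 10.5830

10.5830


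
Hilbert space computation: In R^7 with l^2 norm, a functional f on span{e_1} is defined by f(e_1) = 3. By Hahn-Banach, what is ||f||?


The norm of f is given by ||f|| = sup_{||x||=1} |f(x)|.
On span{e_1}, ||e_1|| = 1, so ||f|| = |f(e_1)| / ||e_1||
= |3| / 1 = 3.0000

3.0000


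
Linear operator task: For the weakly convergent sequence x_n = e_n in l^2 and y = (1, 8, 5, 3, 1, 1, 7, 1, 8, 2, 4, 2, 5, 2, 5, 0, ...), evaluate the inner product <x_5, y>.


x_5 = e_5 is the standard basis vector with 1 in position 5.
<x_5, y> = y_5 = 1
As n -> infinity, <x_n, y> -> 0, confirming weak convergence of (x_n) to 0.

1


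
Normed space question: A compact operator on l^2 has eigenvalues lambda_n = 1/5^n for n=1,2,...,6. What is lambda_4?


The eigenvalue formula gives lambda_4 = 1/5^4
= 1/625
= 0.0016

0.0016


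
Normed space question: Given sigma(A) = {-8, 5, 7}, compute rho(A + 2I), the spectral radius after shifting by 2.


Spectrum of A + 2I = {-6, 7, 9}
Spectral radius = max |lambda| over the shifted spectrum
= max(6, 7, 9) = 9

9


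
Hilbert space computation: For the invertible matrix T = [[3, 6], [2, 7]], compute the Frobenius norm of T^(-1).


det(T) = 3*7 - 6*2 = 9
T^(-1) = (1/9) * [[7, -6], [-2, 3]] = [[0.7778, -0.6667], [-0.2222, 0.3333]]
||T^(-1)||_F^2 = 0.7778^2 + (-0.6667)^2 + (-0.2222)^2 + 0.3333^2 = 1.2099
||T^(-1)||_F = sqrt(1.2099) = 1.0999

1.0999


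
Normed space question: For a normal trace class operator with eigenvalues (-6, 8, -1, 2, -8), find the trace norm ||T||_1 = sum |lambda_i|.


For a normal operator, singular values equal |eigenvalues|.
Trace norm = sum |lambda_i| = 6 + 8 + 1 + 2 + 8
= 25

25


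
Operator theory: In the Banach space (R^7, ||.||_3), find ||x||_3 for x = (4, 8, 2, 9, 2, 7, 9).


The l^3 norm = (sum |x_i|^3)^(1/3)
Sum of 3th powers = 64 + 512 + 8 + 729 + 8 + 343 + 729 = 2393
||x||_3 = (2393)^(1/3) = 13.3756

13.3756


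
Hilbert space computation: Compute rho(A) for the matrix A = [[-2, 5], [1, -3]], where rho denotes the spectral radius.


For a 2x2 matrix, eigenvalues satisfy lambda^2 - (trace)*lambda + det = 0
trace = -2 + -3 = -5
det = -2*-3 - 5*1 = 1
discriminant = (-5)^2 - 4*(1) = 21
spectral radius = max |eigenvalue| = 4.7913

4.7913


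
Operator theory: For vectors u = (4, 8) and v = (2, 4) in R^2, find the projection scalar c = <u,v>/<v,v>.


Computing <u,v> = 4*2 + 8*4 = 40
Computing <v,v> = 2^2 + 4^2 = 20
Projection coefficient = 40/20 = 2.0000

2.0000


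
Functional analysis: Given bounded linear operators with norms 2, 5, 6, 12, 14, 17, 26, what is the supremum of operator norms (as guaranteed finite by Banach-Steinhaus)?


By the Uniform Boundedness Principle, the supremum of norms is finite.
sup_k ||T_k|| = max(2, 5, 6, 12, 14, 17, 26) = 26

26


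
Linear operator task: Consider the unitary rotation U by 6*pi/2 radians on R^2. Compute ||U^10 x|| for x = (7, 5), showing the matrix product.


U is a rotation by theta = 6*pi/2
U^10 = rotation by 10*theta = 60*pi/2 = 0*pi/2 (mod 2*pi)
cos(0*pi/2) = 1.0000, sin(0*pi/2) = 0.0000
U^10 x = (1.0000 * 7 - 0.0000 * 5, 0.0000 * 7 + 1.0000 * 5)
= (7.0000, 5.0000)
||U^10 x|| = sqrt(7.0000^2 + 5.0000^2) = sqrt(74.0000) = 8.6023

8.6023


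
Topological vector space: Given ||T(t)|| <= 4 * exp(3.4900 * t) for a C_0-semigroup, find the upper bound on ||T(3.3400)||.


||T(3.3400)|| <= 4 * exp(3.4900 * 3.3400)
= 4 * exp(11.6566)
= 4 * 115450.8295
= 461803.3181

461803.3181


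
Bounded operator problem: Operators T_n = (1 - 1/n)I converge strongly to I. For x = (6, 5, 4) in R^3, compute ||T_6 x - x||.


T_6 x - x = (1 - 1/6)x - x = -x/6
||x|| = sqrt(77) = 8.7750
||T_6 x - x|| = ||x||/6 = 8.7750/6 = 1.4625

1.4625


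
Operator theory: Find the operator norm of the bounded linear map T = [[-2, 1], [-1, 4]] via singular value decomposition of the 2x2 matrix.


A^T A = [[5, -6], [-6, 17]]
trace(A^T A) = 22, det(A^T A) = 49
discriminant = 22^2 - 4*49 = 288
Largest eigenvalue of A^T A = (trace + sqrt(disc))/2 = 19.4853
||T|| = sqrt(19.4853) = 4.4142

4.4142


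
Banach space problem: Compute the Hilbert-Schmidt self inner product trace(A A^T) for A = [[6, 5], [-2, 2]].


trace(A * A^T) = sum of squares of all entries
= 6^2 + 5^2 + (-2)^2 + 2^2
= 36 + 25 + 4 + 4
= 69

69


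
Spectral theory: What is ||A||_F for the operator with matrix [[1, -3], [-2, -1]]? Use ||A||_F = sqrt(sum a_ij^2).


||A||_F^2 = sum a_ij^2
= 1^2 + (-3)^2 + (-2)^2 + (-1)^2
= 1 + 9 + 4 + 1 = 15
||A||_F = sqrt(15) = 3.8730

3.8730


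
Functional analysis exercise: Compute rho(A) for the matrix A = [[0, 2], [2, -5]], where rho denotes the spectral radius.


For a 2x2 matrix, eigenvalues satisfy lambda^2 - (trace)*lambda + det = 0
trace = 0 + -5 = -5
det = 0*-5 - 2*2 = -4
discriminant = (-5)^2 - 4*(-4) = 41
spectral radius = max |eigenvalue| = 5.7016

5.7016


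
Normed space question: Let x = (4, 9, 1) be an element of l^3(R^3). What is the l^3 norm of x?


The l^3 norm = (sum |x_i|^3)^(1/3)
Sum of 3th powers = 64 + 729 + 1 = 794
||x||_3 = (794)^(1/3) = 9.2599

9.2599


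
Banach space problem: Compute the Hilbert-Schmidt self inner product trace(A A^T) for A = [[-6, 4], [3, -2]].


trace(A * A^T) = sum of squares of all entries
= (-6)^2 + 4^2 + 3^2 + (-2)^2
= 36 + 16 + 9 + 4
= 65

65


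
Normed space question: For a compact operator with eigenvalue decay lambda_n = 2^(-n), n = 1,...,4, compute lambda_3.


The eigenvalue formula gives lambda_3 = 1/2^3
= 1/8
= 0.1250

0.1250


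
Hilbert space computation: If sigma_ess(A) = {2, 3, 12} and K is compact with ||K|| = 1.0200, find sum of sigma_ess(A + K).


By Weyl's theorem, the essential spectrum is invariant under compact perturbations.
sigma_ess(A + K) = sigma_ess(A) = {2, 3, 12}
Sum = 2 + 3 + 12 = 17

17


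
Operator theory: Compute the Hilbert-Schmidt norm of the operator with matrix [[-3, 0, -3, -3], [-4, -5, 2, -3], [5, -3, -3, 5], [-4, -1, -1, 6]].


The Hilbert-Schmidt norm is sqrt(sum of squares of all entries).
Sum of squares = (-3)^2 + 0^2 + (-3)^2 + (-3)^2 + (-4)^2 + (-5)^2 + 2^2 + (-3)^2 + 5^2 + (-3)^2 + (-3)^2 + 5^2 + (-4)^2 + (-1)^2 + (-1)^2 + 6^2
= 9 + 0 + 9 + 9 + 16 + 25 + 4 + 9 + 25 + 9 + 9 + 25 + 16 + 1 + 1 + 36 = 203
||T||_HS = sqrt(203) = 14.2478

14.2478


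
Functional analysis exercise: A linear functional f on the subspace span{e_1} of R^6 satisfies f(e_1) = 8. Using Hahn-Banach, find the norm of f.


The norm of f is given by ||f|| = sup_{||x||=1} |f(x)|.
On span{e_1}, ||e_1|| = 1, so ||f|| = |f(e_1)| / ||e_1||
= |8| / 1 = 8.0000

8.0000


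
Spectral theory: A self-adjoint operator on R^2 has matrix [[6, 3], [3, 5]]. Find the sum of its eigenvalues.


For a self-adjoint (symmetric) matrix, the eigenvalues are real.
The sum of eigenvalues equals the trace of the matrix.
trace = 6 + 5 = 11

11


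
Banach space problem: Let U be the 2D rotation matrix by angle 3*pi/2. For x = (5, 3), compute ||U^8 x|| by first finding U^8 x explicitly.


U is a rotation by theta = 3*pi/2
U^8 = rotation by 8*theta = 24*pi/2 = 0*pi/2 (mod 2*pi)
cos(0*pi/2) = 1.0000, sin(0*pi/2) = 0.0000
U^8 x = (1.0000 * 5 - 0.0000 * 3, 0.0000 * 5 + 1.0000 * 3)
= (5.0000, 3.0000)
||U^8 x|| = sqrt(5.0000^2 + 3.0000^2) = sqrt(34.0000) = 5.8310

5.8310


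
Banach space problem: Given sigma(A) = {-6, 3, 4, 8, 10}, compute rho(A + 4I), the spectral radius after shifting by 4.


Spectrum of A + 4I = {-2, 7, 8, 12, 14}
Spectral radius = max |lambda| over the shifted spectrum
= max(2, 7, 8, 12, 14) = 14

14


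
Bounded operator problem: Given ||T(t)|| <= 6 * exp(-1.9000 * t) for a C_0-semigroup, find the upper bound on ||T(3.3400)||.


||T(3.3400)|| <= 6 * exp(-1.9000 * 3.3400)
= 6 * exp(-6.3460)
= 6 * 0.0018
= 0.0105

0.0105


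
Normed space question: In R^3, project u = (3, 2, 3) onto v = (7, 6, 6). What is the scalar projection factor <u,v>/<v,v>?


Computing <u,v> = 3*7 + 2*6 + 3*6 = 51
Computing <v,v> = 7^2 + 6^2 + 6^2 = 121
Projection coefficient = 51/121 = 0.4215

0.4215


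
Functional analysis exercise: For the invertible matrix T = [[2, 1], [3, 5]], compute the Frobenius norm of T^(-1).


det(T) = 2*5 - 1*3 = 7
T^(-1) = (1/7) * [[5, -1], [-3, 2]] = [[0.7143, -0.1429], [-0.4286, 0.2857]]
||T^(-1)||_F^2 = 0.7143^2 + (-0.1429)^2 + (-0.4286)^2 + 0.2857^2 = 0.7959
||T^(-1)||_F = sqrt(0.7959) = 0.8921

0.8921


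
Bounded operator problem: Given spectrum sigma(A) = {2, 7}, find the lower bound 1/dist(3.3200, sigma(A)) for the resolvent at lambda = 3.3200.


dist(3.3200, {2, 7}) = min(|3.3200 - 2|, |3.3200 - 7|)
= min(1.3200, 3.6800) = 1.3200
Resolvent bound = 1/1.3200 = 0.7576

0.7576


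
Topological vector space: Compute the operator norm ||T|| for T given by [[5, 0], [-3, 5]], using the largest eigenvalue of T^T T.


A^T A = [[34, -15], [-15, 25]]
trace(A^T A) = 59, det(A^T A) = 625
discriminant = 59^2 - 4*625 = 981
Largest eigenvalue of A^T A = (trace + sqrt(disc))/2 = 45.1605
||T|| = sqrt(45.1605) = 6.7202

6.7202


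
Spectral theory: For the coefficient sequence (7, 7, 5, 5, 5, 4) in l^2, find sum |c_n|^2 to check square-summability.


sum |c_n|^2 = 7^2 + 7^2 + 5^2 + 5^2 + 5^2 + 4^2
= 49 + 49 + 25 + 25 + 25 + 16
= 189

189


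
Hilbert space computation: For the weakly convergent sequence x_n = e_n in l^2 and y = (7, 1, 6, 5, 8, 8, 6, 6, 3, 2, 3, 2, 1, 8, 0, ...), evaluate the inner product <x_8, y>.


x_8 = e_8 is the standard basis vector with 1 in position 8.
<x_8, y> = y_8 = 6
As n -> infinity, <x_n, y> -> 0, confirming weak convergence of (x_n) to 0.

6


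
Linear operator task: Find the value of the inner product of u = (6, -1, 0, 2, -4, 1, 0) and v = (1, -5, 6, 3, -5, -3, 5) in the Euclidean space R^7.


Computing the standard inner product <u, v> = sum u_i * v_i
= 6*1 + -1*-5 + 0*6 + 2*3 + -4*-5 + 1*-3 + 0*5
= 6 + 5 + 0 + 6 + 20 + -3 + 0
= 34

34


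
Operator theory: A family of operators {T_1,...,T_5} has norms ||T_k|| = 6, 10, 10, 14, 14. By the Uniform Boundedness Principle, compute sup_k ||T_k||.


By the Uniform Boundedness Principle, the supremum of norms is finite.
sup_k ||T_k|| = max(6, 10, 10, 14, 14) = 14

14


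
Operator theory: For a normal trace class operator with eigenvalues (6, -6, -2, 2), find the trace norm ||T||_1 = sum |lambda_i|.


For a normal operator, singular values equal |eigenvalues|.
Trace norm = sum |lambda_i| = 6 + 6 + 2 + 2
= 16

16


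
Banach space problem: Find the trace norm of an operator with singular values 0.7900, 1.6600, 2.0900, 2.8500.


The nuclear norm is the sum of all singular values.
||T||_1 = 0.7900 + 1.6600 + 2.0900 + 2.8500
= 7.3900

7.3900


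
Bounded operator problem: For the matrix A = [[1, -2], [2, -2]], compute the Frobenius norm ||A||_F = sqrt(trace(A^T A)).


||A||_F^2 = sum a_ij^2
= 1^2 + (-2)^2 + 2^2 + (-2)^2
= 1 + 4 + 4 + 4 = 13
||A||_F = sqrt(13) = 3.6056

3.6056


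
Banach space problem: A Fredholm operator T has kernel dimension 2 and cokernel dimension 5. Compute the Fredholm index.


The Fredholm index is defined as ind(T) = dim(ker T) - dim(coker T)
= 2 - 5
= -3

-3


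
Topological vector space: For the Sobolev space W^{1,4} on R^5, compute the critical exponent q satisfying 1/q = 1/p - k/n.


Using the Sobolev embedding formula: 1/q = 1/p - k/n
1/q = 1/4 - 1/5 = 1/20
q = 1/(1/20) = 20

20.0000


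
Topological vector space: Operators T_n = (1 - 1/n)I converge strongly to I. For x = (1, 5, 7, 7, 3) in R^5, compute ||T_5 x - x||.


T_5 x - x = (1 - 1/5)x - x = -x/5
||x|| = sqrt(133) = 11.5326
||T_5 x - x|| = ||x||/5 = 11.5326/5 = 2.3065

2.3065


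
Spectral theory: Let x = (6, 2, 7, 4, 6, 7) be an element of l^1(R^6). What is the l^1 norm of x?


The l^1 norm equals the sum of absolute values of all components.
||x||_1 = 6 + 2 + 7 + 4 + 6 + 7
= 32

32.0000


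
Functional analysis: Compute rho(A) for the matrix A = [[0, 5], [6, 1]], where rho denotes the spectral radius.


For a 2x2 matrix, eigenvalues satisfy lambda^2 - (trace)*lambda + det = 0
trace = 0 + 1 = 1
det = 0*1 - 5*6 = -30
discriminant = 1^2 - 4*(-30) = 121
spectral radius = max |eigenvalue| = 6.0000

6.0000


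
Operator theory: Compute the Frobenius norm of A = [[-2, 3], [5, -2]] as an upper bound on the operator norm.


||A||_F^2 = sum a_ij^2
= (-2)^2 + 3^2 + 5^2 + (-2)^2
= 4 + 9 + 25 + 4 = 42
||A||_F = sqrt(42) = 6.4807

6.4807


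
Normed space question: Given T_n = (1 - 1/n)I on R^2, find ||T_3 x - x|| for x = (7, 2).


T_3 x - x = (1 - 1/3)x - x = -x/3
||x|| = sqrt(53) = 7.2801
||T_3 x - x|| = ||x||/3 = 7.2801/3 = 2.4267

2.4267


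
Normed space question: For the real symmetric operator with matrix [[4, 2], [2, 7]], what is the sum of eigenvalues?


For a self-adjoint (symmetric) matrix, the eigenvalues are real.
The sum of eigenvalues equals the trace of the matrix.
trace = 4 + 7 = 11

11


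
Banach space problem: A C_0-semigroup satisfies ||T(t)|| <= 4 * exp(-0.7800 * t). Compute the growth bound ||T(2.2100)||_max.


||T(2.2100)|| <= 4 * exp(-0.7800 * 2.2100)
= 4 * exp(-1.7238)
= 4 * 0.1784
= 0.7135

0.7135


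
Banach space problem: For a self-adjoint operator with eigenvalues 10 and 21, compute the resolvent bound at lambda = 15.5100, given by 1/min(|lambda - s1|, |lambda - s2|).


dist(15.5100, {10, 21}) = min(|15.5100 - 10|, |15.5100 - 21|)
= min(5.5100, 5.4900) = 5.4900
Resolvent bound = 1/5.4900 = 0.1821

0.1821


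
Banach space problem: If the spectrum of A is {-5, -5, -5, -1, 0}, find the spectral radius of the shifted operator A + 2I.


Spectrum of A + 2I = {-3, -3, -3, 1, 2}
Spectral radius = max |lambda| over the shifted spectrum
= max(3, 3, 3, 1, 2) = 3

3


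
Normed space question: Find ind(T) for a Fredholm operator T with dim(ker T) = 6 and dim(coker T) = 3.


The Fredholm index is defined as ind(T) = dim(ker T) - dim(coker T)
= 6 - 3
= 3

3


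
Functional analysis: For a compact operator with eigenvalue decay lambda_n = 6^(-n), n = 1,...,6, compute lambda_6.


The eigenvalue formula gives lambda_6 = 1/6^6
= 1/46656
= 2.1433e-05

2.1433e-05


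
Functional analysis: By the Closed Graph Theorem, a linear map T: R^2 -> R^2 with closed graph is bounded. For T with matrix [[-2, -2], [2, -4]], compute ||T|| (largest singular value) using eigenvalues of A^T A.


A^T A = [[8, -4], [-4, 20]]
trace(A^T A) = 28, det(A^T A) = 144
discriminant = 28^2 - 4*144 = 208
Largest eigenvalue of A^T A = (trace + sqrt(disc))/2 = 21.2111
||T|| = sqrt(21.2111) = 4.6056

4.6056


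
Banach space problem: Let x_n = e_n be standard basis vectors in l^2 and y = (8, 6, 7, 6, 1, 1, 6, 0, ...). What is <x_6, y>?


x_6 = e_6 is the standard basis vector with 1 in position 6.
<x_6, y> = y_6 = 1
As n -> infinity, <x_n, y> -> 0, confirming weak convergence of (x_n) to 0.

1


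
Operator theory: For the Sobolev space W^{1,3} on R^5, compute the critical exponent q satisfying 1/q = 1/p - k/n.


Using the Sobolev embedding formula: 1/q = 1/p - k/n
1/q = 1/3 - 1/5 = 2/15
q = 1/(2/15) = 15/2 = 7.5000

7.5000


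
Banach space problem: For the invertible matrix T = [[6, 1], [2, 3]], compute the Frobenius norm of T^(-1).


det(T) = 6*3 - 1*2 = 16
T^(-1) = (1/16) * [[3, -1], [-2, 6]] = [[0.1875, -0.0625], [-0.1250, 0.3750]]
||T^(-1)||_F^2 = 0.1875^2 + (-0.0625)^2 + (-0.1250)^2 + 0.3750^2 = 0.1953
||T^(-1)||_F = sqrt(0.1953) = 0.4419

0.4419


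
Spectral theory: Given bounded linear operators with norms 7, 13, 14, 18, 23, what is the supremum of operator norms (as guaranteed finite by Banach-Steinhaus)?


By the Uniform Boundedness Principle, the supremum of norms is finite.
sup_k ||T_k|| = max(7, 13, 14, 18, 23) = 23

23


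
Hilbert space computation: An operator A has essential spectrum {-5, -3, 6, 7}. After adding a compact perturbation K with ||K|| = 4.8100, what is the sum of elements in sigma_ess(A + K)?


By Weyl's theorem, the essential spectrum is invariant under compact perturbations.
sigma_ess(A + K) = sigma_ess(A) = {-5, -3, 6, 7}
Sum = -5 + -3 + 6 + 7 = 5

5


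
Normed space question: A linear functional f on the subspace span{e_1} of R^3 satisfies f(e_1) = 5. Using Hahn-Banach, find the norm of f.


The norm of f is given by ||f|| = sup_{||x||=1} |f(x)|.
On span{e_1}, ||e_1|| = 1, so ||f|| = |f(e_1)| / ||e_1||
= |5| / 1 = 5.0000

5.0000


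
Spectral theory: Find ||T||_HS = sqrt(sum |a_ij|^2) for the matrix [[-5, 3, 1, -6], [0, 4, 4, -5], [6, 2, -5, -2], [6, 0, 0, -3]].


The Hilbert-Schmidt norm is sqrt(sum of squares of all entries).
Sum of squares = (-5)^2 + 3^2 + 1^2 + (-6)^2 + 0^2 + 4^2 + 4^2 + (-5)^2 + 6^2 + 2^2 + (-5)^2 + (-2)^2 + 6^2 + 0^2 + 0^2 + (-3)^2
= 25 + 9 + 1 + 36 + 0 + 16 + 16 + 25 + 36 + 4 + 25 + 4 + 36 + 0 + 0 + 9 = 242
||T||_HS = sqrt(242) = 15.5563

15.5563


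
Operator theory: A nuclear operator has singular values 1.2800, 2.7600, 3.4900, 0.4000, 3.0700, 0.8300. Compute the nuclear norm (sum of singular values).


The nuclear norm is the sum of all singular values.
||T||_1 = 1.2800 + 2.7600 + 3.4900 + 0.4000 + 3.0700 + 0.8300
= 11.8300

11.8300


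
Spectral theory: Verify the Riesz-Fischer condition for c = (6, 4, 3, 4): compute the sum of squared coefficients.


sum |c_n|^2 = 6^2 + 4^2 + 3^2 + 4^2
= 36 + 16 + 9 + 16
= 77

77


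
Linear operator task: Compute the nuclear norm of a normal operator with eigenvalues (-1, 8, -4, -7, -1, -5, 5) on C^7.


For a normal operator, singular values equal |eigenvalues|.
Trace norm = sum |lambda_i| = 1 + 8 + 4 + 7 + 1 + 5 + 5
= 31

31


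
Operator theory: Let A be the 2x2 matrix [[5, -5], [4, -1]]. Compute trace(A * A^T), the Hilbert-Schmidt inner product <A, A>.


trace(A * A^T) = sum of squares of all entries
= 5^2 + (-5)^2 + 4^2 + (-1)^2
= 25 + 25 + 16 + 1
= 67

67


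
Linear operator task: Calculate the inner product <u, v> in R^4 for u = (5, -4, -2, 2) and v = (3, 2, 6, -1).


Computing the standard inner product <u, v> = sum u_i * v_i
= 5*3 + -4*2 + -2*6 + 2*-1
= 15 + -8 + -12 + -2
= -7

-7


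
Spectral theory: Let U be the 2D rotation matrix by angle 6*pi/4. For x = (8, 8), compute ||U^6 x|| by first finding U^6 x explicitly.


U is a rotation by theta = 6*pi/4
U^6 = rotation by 6*theta = 36*pi/4 = 4*pi/4 (mod 2*pi)
cos(4*pi/4) = -1.0000, sin(4*pi/4) = 0.0000
U^6 x = (-1.0000 * 8 - 0.0000 * 8, 0.0000 * 8 + -1.0000 * 8)
= (-8.0000, -8.0000)
||U^6 x|| = sqrt((-8.0000)^2 + (-8.0000)^2) = sqrt(128.0000) = 11.3137

11.3137


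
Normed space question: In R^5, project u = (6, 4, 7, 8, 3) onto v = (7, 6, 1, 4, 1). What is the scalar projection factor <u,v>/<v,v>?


Computing <u,v> = 6*7 + 4*6 + 7*1 + 8*4 + 3*1 = 108
Computing <v,v> = 7^2 + 6^2 + 1^2 + 4^2 + 1^2 = 103
Projection coefficient = 108/103 = 1.0485

1.0485


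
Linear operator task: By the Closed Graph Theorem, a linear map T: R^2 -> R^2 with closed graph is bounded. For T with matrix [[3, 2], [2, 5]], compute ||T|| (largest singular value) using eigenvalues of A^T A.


A^T A = [[13, 16], [16, 29]]
trace(A^T A) = 42, det(A^T A) = 121
discriminant = 42^2 - 4*121 = 1280
Largest eigenvalue of A^T A = (trace + sqrt(disc))/2 = 38.8885
||T|| = sqrt(38.8885) = 6.2361

6.2361


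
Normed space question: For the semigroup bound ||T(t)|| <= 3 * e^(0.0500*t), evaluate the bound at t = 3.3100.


||T(3.3100)|| <= 3 * exp(0.0500 * 3.3100)
= 3 * exp(0.1655)
= 3 * 1.1800
= 3.5399

3.5399


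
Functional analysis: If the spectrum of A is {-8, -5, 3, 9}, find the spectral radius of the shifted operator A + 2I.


Spectrum of A + 2I = {-6, -3, 5, 11}
Spectral radius = max |lambda| over the shifted spectrum
= max(6, 3, 5, 11) = 11

11


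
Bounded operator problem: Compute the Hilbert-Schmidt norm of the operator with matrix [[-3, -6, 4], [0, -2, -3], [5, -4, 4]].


The Hilbert-Schmidt norm is sqrt(sum of squares of all entries).
Sum of squares = (-3)^2 + (-6)^2 + 4^2 + 0^2 + (-2)^2 + (-3)^2 + 5^2 + (-4)^2 + 4^2
= 9 + 36 + 16 + 0 + 4 + 9 + 25 + 16 + 16 = 131
||T||_HS = sqrt(131) = 11.4455

11.4455


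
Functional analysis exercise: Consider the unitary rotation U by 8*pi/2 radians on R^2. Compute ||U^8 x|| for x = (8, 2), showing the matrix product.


U is a rotation by theta = 8*pi/2
U^8 = rotation by 8*theta = 64*pi/2 = 0*pi/2 (mod 2*pi)
cos(0*pi/2) = 1.0000, sin(0*pi/2) = 0.0000
U^8 x = (1.0000 * 8 - 0.0000 * 2, 0.0000 * 8 + 1.0000 * 2)
= (8.0000, 2.0000)
||U^8 x|| = sqrt(8.0000^2 + 2.0000^2) = sqrt(68.0000) = 8.2462

8.2462


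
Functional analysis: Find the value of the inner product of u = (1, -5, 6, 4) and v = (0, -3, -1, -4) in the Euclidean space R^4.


Computing the standard inner product <u, v> = sum u_i * v_i
= 1*0 + -5*-3 + 6*-1 + 4*-4
= 0 + 15 + -6 + -16
= -7

-7


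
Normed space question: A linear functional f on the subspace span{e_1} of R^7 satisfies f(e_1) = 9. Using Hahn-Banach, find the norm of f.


The norm of f is given by ||f|| = sup_{||x||=1} |f(x)|.
On span{e_1}, ||e_1|| = 1, so ||f|| = |f(e_1)| / ||e_1||
= |9| / 1 = 9.0000

9.0000


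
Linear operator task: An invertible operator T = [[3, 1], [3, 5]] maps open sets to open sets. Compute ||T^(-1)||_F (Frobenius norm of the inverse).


det(T) = 3*5 - 1*3 = 12
T^(-1) = (1/12) * [[5, -1], [-3, 3]] = [[0.4167, -0.0833], [-0.2500, 0.2500]]
||T^(-1)||_F^2 = 0.4167^2 + (-0.0833)^2 + (-0.2500)^2 + 0.2500^2 = 0.3056
||T^(-1)||_F = sqrt(0.3056) = 0.5528

0.5528


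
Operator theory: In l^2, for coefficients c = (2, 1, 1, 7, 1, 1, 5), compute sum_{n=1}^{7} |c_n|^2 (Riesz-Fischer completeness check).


sum |c_n|^2 = 2^2 + 1^2 + 1^2 + 7^2 + 1^2 + 1^2 + 5^2
= 4 + 1 + 1 + 49 + 1 + 1 + 25
= 82

82


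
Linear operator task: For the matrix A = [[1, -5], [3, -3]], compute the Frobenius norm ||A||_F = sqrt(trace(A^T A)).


||A||_F^2 = sum a_ij^2
= 1^2 + (-5)^2 + 3^2 + (-3)^2
= 1 + 25 + 9 + 9 = 44
||A||_F = sqrt(44) = 6.6332

6.6332


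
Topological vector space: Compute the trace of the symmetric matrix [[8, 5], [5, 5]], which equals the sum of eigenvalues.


For a self-adjoint (symmetric) matrix, the eigenvalues are real.
The sum of eigenvalues equals the trace of the matrix.
trace = 8 + 5 = 13

13


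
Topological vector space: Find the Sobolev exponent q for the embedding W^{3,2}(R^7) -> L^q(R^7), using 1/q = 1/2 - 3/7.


Using the Sobolev embedding formula: 1/q = 1/p - k/n
1/q = 1/2 - 3/7 = 1/14
q = 1/(1/14) = 14

14.0000


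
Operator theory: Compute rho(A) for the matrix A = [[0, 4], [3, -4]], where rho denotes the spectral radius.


For a 2x2 matrix, eigenvalues satisfy lambda^2 - (trace)*lambda + det = 0
trace = 0 + -4 = -4
det = 0*-4 - 4*3 = -12
discriminant = (-4)^2 - 4*(-12) = 64
spectral radius = max |eigenvalue| = 6.0000

6.0000


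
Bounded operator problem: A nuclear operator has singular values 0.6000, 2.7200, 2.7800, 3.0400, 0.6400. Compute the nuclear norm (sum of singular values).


The nuclear norm is the sum of all singular values.
||T||_1 = 0.6000 + 2.7200 + 2.7800 + 3.0400 + 0.6400
= 9.7800

9.7800


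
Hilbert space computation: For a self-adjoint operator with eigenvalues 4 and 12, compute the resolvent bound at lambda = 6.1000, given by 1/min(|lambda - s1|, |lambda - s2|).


dist(6.1000, {4, 12}) = min(|6.1000 - 4|, |6.1000 - 12|)
= min(2.1000, 5.9000) = 2.1000
Resolvent bound = 1/2.1000 = 0.4762

0.4762


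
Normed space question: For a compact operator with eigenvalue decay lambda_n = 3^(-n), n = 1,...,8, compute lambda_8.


The eigenvalue formula gives lambda_8 = 1/3^8
= 1/6561
= 1.5242e-04

1.5242e-04


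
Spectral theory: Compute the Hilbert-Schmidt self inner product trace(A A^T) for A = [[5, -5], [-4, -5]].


trace(A * A^T) = sum of squares of all entries
= 5^2 + (-5)^2 + (-4)^2 + (-5)^2
= 25 + 25 + 16 + 25
= 91

91


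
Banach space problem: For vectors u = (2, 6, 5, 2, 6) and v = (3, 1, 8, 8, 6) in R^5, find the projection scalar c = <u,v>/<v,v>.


Computing <u,v> = 2*3 + 6*1 + 5*8 + 2*8 + 6*6 = 104
Computing <v,v> = 3^2 + 1^2 + 8^2 + 8^2 + 6^2 = 174
Projection coefficient = 104/174 = 0.5977

0.5977


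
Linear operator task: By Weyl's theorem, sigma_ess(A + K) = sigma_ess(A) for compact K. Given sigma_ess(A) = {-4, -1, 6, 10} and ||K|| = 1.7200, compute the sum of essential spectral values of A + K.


By Weyl's theorem, the essential spectrum is invariant under compact perturbations.
sigma_ess(A + K) = sigma_ess(A) = {-4, -1, 6, 10}
Sum = -4 + -1 + 6 + 10 = 11

11


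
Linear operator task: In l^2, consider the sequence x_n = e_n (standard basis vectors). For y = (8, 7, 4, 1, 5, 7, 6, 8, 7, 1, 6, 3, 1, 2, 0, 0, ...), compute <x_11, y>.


x_11 = e_11 is the standard basis vector with 1 in position 11.
<x_11, y> = y_11 = 6
As n -> infinity, <x_n, y> -> 0, confirming weak convergence of (x_n) to 0.

6


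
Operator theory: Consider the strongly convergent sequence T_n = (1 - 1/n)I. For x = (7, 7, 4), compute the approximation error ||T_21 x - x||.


T_21 x - x = (1 - 1/21)x - x = -x/21
||x|| = sqrt(114) = 10.6771
||T_21 x - x|| = ||x||/21 = 10.6771/21 = 0.5084

0.5084


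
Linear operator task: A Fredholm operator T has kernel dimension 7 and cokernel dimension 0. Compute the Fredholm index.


The Fredholm index is defined as ind(T) = dim(ker T) - dim(coker T)
= 7 - 0
= 7

7


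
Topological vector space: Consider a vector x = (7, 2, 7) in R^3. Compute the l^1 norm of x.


The l^1 norm equals the sum of absolute values of all components.
||x||_1 = 7 + 2 + 7
= 16

16.0000


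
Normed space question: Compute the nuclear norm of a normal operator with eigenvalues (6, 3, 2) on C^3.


For a normal operator, singular values equal |eigenvalues|.
Trace norm = sum |lambda_i| = 6 + 3 + 2
= 11

11


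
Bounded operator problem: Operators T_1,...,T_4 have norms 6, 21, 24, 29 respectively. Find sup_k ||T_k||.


By the Uniform Boundedness Principle, the supremum of norms is finite.
sup_k ||T_k|| = max(6, 21, 24, 29) = 29

29


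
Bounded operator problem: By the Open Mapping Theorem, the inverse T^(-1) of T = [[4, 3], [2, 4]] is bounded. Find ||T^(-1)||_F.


det(T) = 4*4 - 3*2 = 10
T^(-1) = (1/10) * [[4, -3], [-2, 4]] = [[0.4000, -0.3000], [-0.2000, 0.4000]]
||T^(-1)||_F^2 = 0.4000^2 + (-0.3000)^2 + (-0.2000)^2 + 0.4000^2 = 0.4500
||T^(-1)||_F = sqrt(0.4500) = 0.6708

0.6708
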